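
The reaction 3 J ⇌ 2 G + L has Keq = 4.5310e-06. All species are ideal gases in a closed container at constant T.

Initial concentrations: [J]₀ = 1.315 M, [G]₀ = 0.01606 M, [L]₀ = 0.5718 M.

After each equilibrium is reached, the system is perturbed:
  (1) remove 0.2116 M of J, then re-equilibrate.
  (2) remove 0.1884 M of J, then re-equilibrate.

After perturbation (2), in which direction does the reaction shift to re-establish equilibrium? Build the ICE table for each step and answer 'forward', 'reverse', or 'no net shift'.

Direction: reverse

Q₀ = 6.4857e-05 vs Keq = 4.5310e-06 ⇒ Q>K, reverse
Step 1:
                   J          G          L
  I            1.315    0.01606     0.5718
  C          0.01756   -0.01171  -0.005854
  E            1.333   0.004353     0.5659
  solve Keq expr → x = -0.005854; check Q = 4.5310e-06
Then remove 0.2116 M of J.
Step 2:
                   J          G          L
  I            1.121   0.004353     0.5659
  C         0.001479 -9.8628e-04 -4.9314e-04
  E            1.122   0.003366     0.5655
  solve Keq expr → x = -4.9314e-04; check Q = 4.5310e-06
Then remove 0.1884 M of J.
Step 3:
                   J          G          L
  I            0.934   0.003366     0.5655
  C         0.001208 -8.0503e-04 -4.0251e-04
  E           0.9352   0.002561     0.5651
  solve Keq expr → x = -4.0251e-04; check Q = 4.5310e-06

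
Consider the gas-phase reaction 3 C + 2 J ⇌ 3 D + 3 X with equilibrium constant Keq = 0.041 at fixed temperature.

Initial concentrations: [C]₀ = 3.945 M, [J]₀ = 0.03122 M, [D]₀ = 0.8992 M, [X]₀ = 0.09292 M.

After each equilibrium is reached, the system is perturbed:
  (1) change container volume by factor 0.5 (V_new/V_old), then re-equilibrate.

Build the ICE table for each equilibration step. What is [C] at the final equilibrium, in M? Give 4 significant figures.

Q₀ = 0.009747 vs Keq = 0.041 ⇒ Q<K, forward
Step 1:
                   C          J          D          X
  init         3.945    0.03122     0.8992    0.09292
  Δ         -0.01661   -0.01107    0.01661    0.01661
  eq           3.928    0.02015     0.9158     0.1095
  solve Keq expr → x = 0.005535; check Q = 0.041
Then change container volume by factor 0.5 (V_new/V_old).
Step 2:
                   C          J          D          X
  init         7.857     0.0403      1.832     0.2191
  Δ          0.01515     0.0101   -0.01515   -0.01515
  eq           7.872     0.0504      1.816     0.2039
  solve Keq expr → x = -0.005051; check Q = 0.041

[C]_eq = 7.872 M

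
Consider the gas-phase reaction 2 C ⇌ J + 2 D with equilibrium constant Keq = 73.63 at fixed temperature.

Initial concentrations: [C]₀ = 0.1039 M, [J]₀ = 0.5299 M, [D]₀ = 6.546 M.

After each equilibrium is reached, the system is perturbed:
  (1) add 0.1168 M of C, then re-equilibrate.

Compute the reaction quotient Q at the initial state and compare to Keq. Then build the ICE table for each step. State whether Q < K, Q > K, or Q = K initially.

Q₀ = 2103 vs Keq = 73.63 ⇒ Q>K, reverse
Step 1:
                   C          J          D
  I           0.1039     0.5299      6.546
  C           0.3327    -0.1663    -0.3327
  E           0.4366     0.3636      6.213
  solve Keq expr → x = -0.1663; check Q = 73.63
Then add 0.1168 M of C.
Step 2:
                   C          J          D
  I           0.5534     0.3636      6.213
  C         -0.08549    0.04275    0.08549
  E           0.4679     0.4063      6.299
  solve Keq expr → x = 0.04275; check Q = 73.63

Q₀ = 2103; Q > K (proceeds reverse)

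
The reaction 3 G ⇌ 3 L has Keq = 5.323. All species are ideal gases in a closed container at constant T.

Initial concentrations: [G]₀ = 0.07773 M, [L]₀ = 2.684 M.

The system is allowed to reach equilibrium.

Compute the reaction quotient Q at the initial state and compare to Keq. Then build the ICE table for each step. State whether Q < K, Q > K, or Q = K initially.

Q₀ = 4.1170e+04; Q > K (proceeds reverse)

Q₀ = 4.1170e+04 vs Keq = 5.323 ⇒ Q>K, reverse
Step 1:
                  G         L
  I         0.07773     2.684
  C           0.928    -0.928
  E           1.006     1.756
  solve Keq expr → x = -0.3093; check Q = 5.323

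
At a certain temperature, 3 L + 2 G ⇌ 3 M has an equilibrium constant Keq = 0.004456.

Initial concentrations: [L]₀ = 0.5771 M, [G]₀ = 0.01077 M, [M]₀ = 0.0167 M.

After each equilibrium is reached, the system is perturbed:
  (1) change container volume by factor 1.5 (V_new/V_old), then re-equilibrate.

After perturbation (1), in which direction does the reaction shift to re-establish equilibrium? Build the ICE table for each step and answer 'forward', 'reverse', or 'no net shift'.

Direction: reverse

Q₀ = 0.2089 vs Keq = 0.004456 ⇒ Q>K, reverse
Step 1:
                  L         G         M
  init       0.5771   0.01077    0.0167
  Δ         0.01017  0.006782  -0.01017
  eq         0.5873   0.01755  0.006527
  solve Keq expr → x = -0.003391; check Q = 0.004456
Then change container volume by factor 1.5 (V_new/V_old).
Step 2:
                  L         G         M
  init       0.3915    0.0117  0.004351
  Δ       9.0898e-04 6.0599e-04 -9.0898e-04
  eq         0.3924   0.01231  0.003442
  solve Keq expr → x = -3.0299e-04; check Q = 0.004456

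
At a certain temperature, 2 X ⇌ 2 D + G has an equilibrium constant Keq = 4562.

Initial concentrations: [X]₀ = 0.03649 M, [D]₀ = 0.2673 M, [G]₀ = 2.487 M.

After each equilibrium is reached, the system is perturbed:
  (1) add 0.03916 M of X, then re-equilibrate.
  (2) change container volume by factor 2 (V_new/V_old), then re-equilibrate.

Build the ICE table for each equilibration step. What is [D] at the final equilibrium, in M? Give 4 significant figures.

[D]_eq = 0.1687 M

Q₀ = 133.5 vs Keq = 4562 ⇒ Q<K, forward
Step 1:
                    X           D           G
  Initial     0.03649      0.2673       2.487
  Change     -0.02954     0.02954     0.01477
  Equil      0.006951      0.2968       2.502
  solve Keq expr → x = 0.01477; check Q = 4562
Then add 0.03916 M of X.
Step 2:
                    X           D           G
  Initial     0.04611      0.2968       2.502
  Change     -0.03823     0.03823     0.01912
  Equil      0.007877      0.3351       2.521
  solve Keq expr → x = 0.01912; check Q = 4562
Then change container volume by factor 2 (V_new/V_old).
Step 3:
                    X           D           G
  Initial    0.003938      0.1675        1.26
  Change    -0.001134    0.001134  5.6701e-04
  Equil      0.002804      0.1687       1.261
  solve Keq expr → x = 5.6701e-04; check Q = 4562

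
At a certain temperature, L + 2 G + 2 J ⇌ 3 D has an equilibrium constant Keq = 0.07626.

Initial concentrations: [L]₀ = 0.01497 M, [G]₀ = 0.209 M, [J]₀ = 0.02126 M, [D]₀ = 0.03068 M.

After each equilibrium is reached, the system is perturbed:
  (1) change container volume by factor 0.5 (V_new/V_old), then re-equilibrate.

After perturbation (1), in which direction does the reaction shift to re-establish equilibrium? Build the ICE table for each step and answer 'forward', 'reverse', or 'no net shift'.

Direction: forward

Q₀ = 97.71 vs Keq = 0.07626 ⇒ Q>K, reverse
Step 1:
                    L           G           J           D
  I           0.01497       0.209     0.02126     0.03068
  C           0.00852     0.01704     0.01704    -0.02556
  E           0.02349       0.226      0.0383     0.00512
  solve Keq expr → x = -0.00852; check Q = 0.07626
Then change container volume by factor 0.5 (V_new/V_old).
Step 2:
                    L           G           J           D
  I           0.04698      0.4521      0.0766     0.01024
  C         -0.001747   -0.003493   -0.003493     0.00524
  E           0.04523      0.4486     0.07311     0.01548
  solve Keq expr → x = 0.001747; check Q = 0.07626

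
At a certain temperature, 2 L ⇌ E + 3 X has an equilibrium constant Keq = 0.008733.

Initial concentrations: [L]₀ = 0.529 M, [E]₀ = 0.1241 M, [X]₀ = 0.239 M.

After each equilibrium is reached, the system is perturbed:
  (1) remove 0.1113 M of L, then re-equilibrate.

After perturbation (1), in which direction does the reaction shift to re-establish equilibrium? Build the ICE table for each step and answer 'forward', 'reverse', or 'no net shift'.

Q₀ = 0.006054 vs Keq = 0.008733 ⇒ Q<K, forward
Step 1:
                    L           E           X
  Initial       0.529      0.1241       0.239
  Change     -0.01421    0.007104     0.02131
  Equil        0.5148      0.1312      0.2603
  solve Keq expr → x = 0.007104; check Q = 0.008733
Then remove 0.1113 M of L.
Step 2:
                    L           E           X
  Initial      0.4035      0.1312      0.2603
  Change      0.01801   -0.009006    -0.02702
  Equil        0.4215      0.1222      0.2333
  solve Keq expr → x = -0.009006; check Q = 0.008733

Direction: reverse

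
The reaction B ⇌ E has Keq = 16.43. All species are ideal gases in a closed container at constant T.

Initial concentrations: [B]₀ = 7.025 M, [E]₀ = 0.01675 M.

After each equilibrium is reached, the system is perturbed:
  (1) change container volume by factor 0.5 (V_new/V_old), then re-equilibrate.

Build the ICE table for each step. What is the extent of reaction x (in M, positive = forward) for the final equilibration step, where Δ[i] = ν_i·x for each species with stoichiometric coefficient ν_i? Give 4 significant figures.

x = 0 M

Q₀ = 0.002384 vs Keq = 16.43 ⇒ Q<K, forward
Step 1:
                    B           E
  I             7.025     0.01675
  C            -6.621       6.621
  E             0.404       6.638
  solve Keq expr → x = 6.621; check Q = 16.43
Then change container volume by factor 0.5 (V_new/V_old).
Step 2:
                    B           E
  I             0.808       13.28
  C                 0           0
  E             0.808       13.28
  solve Keq expr → x = 0; check Q = 16.43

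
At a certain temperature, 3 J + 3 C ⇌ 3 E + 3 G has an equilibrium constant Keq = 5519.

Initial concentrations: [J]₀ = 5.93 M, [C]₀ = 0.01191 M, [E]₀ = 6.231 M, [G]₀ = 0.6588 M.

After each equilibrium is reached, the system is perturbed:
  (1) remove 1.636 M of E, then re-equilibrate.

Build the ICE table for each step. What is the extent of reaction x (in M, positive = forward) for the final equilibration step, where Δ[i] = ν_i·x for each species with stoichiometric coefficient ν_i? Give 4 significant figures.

x = 0.003113 M

Q₀ = 1.9635e+05 vs Keq = 5519 ⇒ Q>K, reverse
Step 1:
                  J         C         E         G
  I            5.93   0.01191     6.231    0.6588
  C         0.02544   0.02544  -0.02544  -0.02544
  E           5.955   0.03735     6.206    0.6334
  solve Keq expr → x = -0.008478; check Q = 5519
Then remove 1.636 M of E.
Step 2:
                  J         C         E         G
  I           5.955   0.03735      4.57    0.6334
  C       -0.009339 -0.009339  0.009339  0.009339
  E           5.946   0.02801     4.579    0.6427
  solve Keq expr → x = 0.003113; check Q = 5519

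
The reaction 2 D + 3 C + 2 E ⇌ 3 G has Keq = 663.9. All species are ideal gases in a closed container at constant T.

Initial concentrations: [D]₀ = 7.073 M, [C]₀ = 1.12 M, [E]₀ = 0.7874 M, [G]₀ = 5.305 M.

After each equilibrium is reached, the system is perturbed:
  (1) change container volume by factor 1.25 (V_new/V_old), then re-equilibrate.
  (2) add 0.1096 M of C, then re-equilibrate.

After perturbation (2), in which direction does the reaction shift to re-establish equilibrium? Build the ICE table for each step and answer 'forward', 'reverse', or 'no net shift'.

Q₀ = 3.426 vs Keq = 663.9 ⇒ Q<K, forward
Step 1:
                    D           C           E           G
  I             7.073        1.12      0.7874       5.305
  C           -0.4678     -0.7016     -0.4678      0.7016
  E             6.605      0.4184      0.3196       6.007
  solve Keq expr → x = 0.2339; check Q = 663.9
Then change container volume by factor 1.25 (V_new/V_old).
Step 2:
                    D           C           E           G
  I             5.284      0.3347      0.2557       4.805
  C           0.04281     0.06421     0.04281    -0.06421
  E             5.327      0.3989      0.2985       4.741
  solve Keq expr → x = -0.0214; check Q = 663.9
Then add 0.1096 M of C.
Step 3:
                    D           C           E           G
  I             5.327      0.5085      0.2985       4.741
  C          -0.04058    -0.06087    -0.04058     0.06087
  E             5.286      0.4476      0.2579       4.802
  solve Keq expr → x = 0.02029; check Q = 663.9

Direction: forward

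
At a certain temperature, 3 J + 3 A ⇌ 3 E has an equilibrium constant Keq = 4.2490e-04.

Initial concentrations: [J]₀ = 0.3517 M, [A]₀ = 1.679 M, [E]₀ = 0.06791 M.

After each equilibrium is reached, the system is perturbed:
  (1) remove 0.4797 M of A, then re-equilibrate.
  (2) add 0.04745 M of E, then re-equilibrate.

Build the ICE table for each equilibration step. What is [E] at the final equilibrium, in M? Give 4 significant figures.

Q₀ = 0.001521 vs Keq = 4.2490e-04 ⇒ Q>K, reverse
Step 1:
                    J           A           E
  Initial      0.3517       1.679     0.06791
  Change      0.02037     0.02037    -0.02037
  Equil        0.3721       1.699     0.04754
  solve Keq expr → x = -0.006792; check Q = 4.2490e-04
Then remove 0.4797 M of A.
Step 2:
                    J           A           E
  Initial      0.3721        1.22     0.04754
  Change      0.01197     0.01197    -0.01197
  Equil         0.384       1.232     0.03556
  solve Keq expr → x = -0.003992; check Q = 4.2490e-04
Then add 0.04745 M of E.
Step 3:
                    J           A           E
  Initial       0.384       1.232     0.08301
  Change      0.04219     0.04219    -0.04219
  Equil        0.4262       1.274     0.04082
  solve Keq expr → x = -0.01406; check Q = 4.2490e-04

[E]_eq = 0.04082 M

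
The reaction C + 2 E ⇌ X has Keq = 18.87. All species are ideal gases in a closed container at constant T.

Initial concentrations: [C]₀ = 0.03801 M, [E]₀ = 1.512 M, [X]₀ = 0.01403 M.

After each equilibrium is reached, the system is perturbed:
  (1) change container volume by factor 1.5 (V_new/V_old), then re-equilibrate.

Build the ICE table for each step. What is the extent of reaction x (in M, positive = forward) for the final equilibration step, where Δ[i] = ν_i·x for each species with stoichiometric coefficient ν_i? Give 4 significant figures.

x = -0.001016 M

Q₀ = 0.1615 vs Keq = 18.87 ⇒ Q<K, forward
Step 1:
                    C           E           X
  I           0.03801       1.512     0.01403
  C          -0.03671    -0.07342     0.03671
  E          0.001299       1.439     0.05074
  solve Keq expr → x = 0.03671; check Q = 18.87
Then change container volume by factor 1.5 (V_new/V_old).
Step 2:
                    C           E           X
  I        8.6622e-04      0.9591     0.03383
  C          0.001016    0.002032   -0.001016
  E          0.001882      0.9611     0.03281
  solve Keq expr → x = -0.001016; check Q = 18.87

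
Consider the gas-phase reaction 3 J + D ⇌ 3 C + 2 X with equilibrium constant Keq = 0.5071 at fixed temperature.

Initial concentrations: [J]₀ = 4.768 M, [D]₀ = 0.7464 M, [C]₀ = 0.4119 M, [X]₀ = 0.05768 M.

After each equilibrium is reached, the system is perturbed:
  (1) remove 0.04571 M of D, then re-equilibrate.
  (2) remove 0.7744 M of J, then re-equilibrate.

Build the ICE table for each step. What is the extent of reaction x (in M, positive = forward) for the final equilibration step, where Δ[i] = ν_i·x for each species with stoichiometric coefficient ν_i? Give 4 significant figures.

x = -0.04621 M

Q₀ = 2.8737e-06 vs Keq = 0.5071 ⇒ Q<K, forward
Step 1:
                   J          D          C          X
  I            4.768     0.7464     0.4119    0.05768
  C           -1.385    -0.4617      1.385     0.9235
  E            3.383     0.2847      1.797     0.9812
  solve Keq expr → x = 0.4617; check Q = 0.5071
Then remove 0.04571 M of D.
Step 2:
                   J          D          C          X
  I            3.383     0.2389      1.797     0.9812
  C          0.03299      0.011   -0.03299   -0.02199
  E            3.416     0.2499      1.764     0.9592
  solve Keq expr → x = -0.011; check Q = 0.5071
Then remove 0.7744 M of J.
Step 3:
                   J          D          C          X
  I            2.641     0.2499      1.764     0.9592
  C           0.1386    0.04621    -0.1386   -0.09243
  E             2.78     0.2962      1.626     0.8667
  solve Keq expr → x = -0.04621; check Q = 0.5071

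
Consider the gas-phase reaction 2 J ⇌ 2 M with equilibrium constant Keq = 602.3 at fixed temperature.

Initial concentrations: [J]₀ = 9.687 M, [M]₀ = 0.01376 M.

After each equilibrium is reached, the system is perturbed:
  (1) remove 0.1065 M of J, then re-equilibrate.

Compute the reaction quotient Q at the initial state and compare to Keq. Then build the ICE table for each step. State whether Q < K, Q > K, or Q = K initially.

Q₀ = 2.0177e-06; Q < K (proceeds forward)

Q₀ = 2.0177e-06 vs Keq = 602.3 ⇒ Q<K, forward
Step 1:
                    J           M
  init          9.687     0.01376
  Δ            -9.307       9.307
  eq           0.3798       9.321
  solve Keq expr → x = 4.654; check Q = 602.3
Then remove 0.1065 M of J.
Step 2:
                    J           M
  init         0.2733       9.321
  Δ            0.1023     -0.1023
  eq           0.3756       9.219
  solve Keq expr → x = -0.05117; check Q = 602.3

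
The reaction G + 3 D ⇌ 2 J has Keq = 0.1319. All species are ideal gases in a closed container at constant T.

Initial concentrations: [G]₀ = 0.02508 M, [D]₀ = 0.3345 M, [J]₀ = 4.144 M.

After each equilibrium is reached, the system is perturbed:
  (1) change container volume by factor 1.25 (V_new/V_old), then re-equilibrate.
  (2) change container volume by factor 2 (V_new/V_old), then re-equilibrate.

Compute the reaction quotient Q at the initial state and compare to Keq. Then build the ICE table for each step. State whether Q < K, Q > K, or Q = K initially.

Q₀ = 1.8295e+04 vs Keq = 0.1319 ⇒ Q>K, reverse
Step 1:
                   G          D          J
  init       0.02508     0.3345      4.144
  Δ           0.9844      2.953     -1.969
  eq           1.009      3.288      2.175
  solve Keq expr → x = -0.9844; check Q = 0.1319
Then change container volume by factor 1.25 (V_new/V_old).
Step 2:
                   G          D          J
  init        0.8076       2.63       1.74
  Δ          0.06486     0.1946    -0.1297
  eq          0.8724      2.825       1.61
  solve Keq expr → x = -0.06486; check Q = 0.1319
Then change container volume by factor 2 (V_new/V_old).
Step 3:
                   G          D          J
  init        0.4362      1.412     0.8052
  Δ           0.1023     0.3068    -0.2045
  eq          0.5385      1.719     0.6007
  solve Keq expr → x = -0.1023; check Q = 0.1319

Q₀ = 1.8295e+04; Q > K (proceeds reverse)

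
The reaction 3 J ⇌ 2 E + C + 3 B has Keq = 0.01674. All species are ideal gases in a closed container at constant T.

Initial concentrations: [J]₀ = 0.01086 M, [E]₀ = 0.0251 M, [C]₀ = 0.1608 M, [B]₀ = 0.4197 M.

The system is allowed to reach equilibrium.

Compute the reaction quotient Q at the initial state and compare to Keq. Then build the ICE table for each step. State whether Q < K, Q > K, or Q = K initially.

Q₀ = 5.847; Q > K (proceeds reverse)

Q₀ = 5.847 vs Keq = 0.01674 ⇒ Q>K, reverse
Step 1:
                   J          E          C          B
  init       0.01086     0.0251     0.1608     0.4197
  Δ          0.02441   -0.01627  -0.008137   -0.02441
  eq         0.03527   0.008826     0.1527     0.3953
  solve Keq expr → x = -0.008137; check Q = 0.01674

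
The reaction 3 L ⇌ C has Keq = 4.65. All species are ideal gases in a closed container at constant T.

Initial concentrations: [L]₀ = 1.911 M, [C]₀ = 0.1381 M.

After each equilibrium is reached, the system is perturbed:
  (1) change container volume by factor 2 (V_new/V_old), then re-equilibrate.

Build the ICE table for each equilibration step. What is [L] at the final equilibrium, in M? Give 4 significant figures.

Q₀ = 0.01979 vs Keq = 4.65 ⇒ Q<K, forward
Step 1:
                    L           C
  I             1.911      0.1381
  C            -1.404       0.468
  E             0.507      0.6061
  solve Keq expr → x = 0.468; check Q = 4.65
Then change container volume by factor 2 (V_new/V_old).
Step 2:
                    L           C
  I            0.2535       0.303
  C            0.1289    -0.04297
  E            0.3824      0.2601
  solve Keq expr → x = -0.04297; check Q = 4.65

[L]_eq = 0.3824 M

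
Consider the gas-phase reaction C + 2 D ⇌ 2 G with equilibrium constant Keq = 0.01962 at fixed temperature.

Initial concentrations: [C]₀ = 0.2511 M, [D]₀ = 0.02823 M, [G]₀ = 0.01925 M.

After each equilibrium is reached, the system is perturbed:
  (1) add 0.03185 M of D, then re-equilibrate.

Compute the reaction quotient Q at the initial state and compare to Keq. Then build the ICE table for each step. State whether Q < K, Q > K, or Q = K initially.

Q₀ = 1.852 vs Keq = 0.01962 ⇒ Q>K, reverse
Step 1:
                    C           D           G
  init         0.2511     0.02823     0.01925
  Δ          0.008045     0.01609    -0.01609
  eq           0.2591     0.04432     0.00316
  solve Keq expr → x = -0.008045; check Q = 0.01962
Then add 0.03185 M of D.
Step 2:
                    C           D           G
  init         0.2591     0.07617     0.00316
  Δ         -0.001055    -0.00211     0.00211
  eq           0.2581     0.07406     0.00527
  solve Keq expr → x = 0.001055; check Q = 0.01962

Q₀ = 1.852; Q > K (proceeds reverse)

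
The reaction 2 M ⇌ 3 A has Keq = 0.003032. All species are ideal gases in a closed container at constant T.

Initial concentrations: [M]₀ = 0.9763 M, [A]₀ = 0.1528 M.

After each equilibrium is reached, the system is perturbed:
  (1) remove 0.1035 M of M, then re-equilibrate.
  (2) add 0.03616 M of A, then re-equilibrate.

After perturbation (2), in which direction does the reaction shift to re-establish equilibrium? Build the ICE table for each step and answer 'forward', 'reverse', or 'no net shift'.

Q₀ = 0.003743 vs Keq = 0.003032 ⇒ Q>K, reverse
Step 1:
                   M          A
  I           0.9763     0.1528
  C         0.006487   -0.00973
  E           0.9828     0.1431
  solve Keq expr → x = -0.003243; check Q = 0.003032
Then remove 0.1035 M of M.
Step 2:
                   M          A
  I           0.8793     0.1431
  C         0.006391  -0.009587
  E           0.8857     0.1335
  solve Keq expr → x = -0.003196; check Q = 0.003032
Then add 0.03616 M of A.
Step 3:
                   M          A
  I           0.8857     0.1696
  C           0.0226    -0.0339
  E           0.9083     0.1357
  solve Keq expr → x = -0.0113; check Q = 0.003032

Direction: reverse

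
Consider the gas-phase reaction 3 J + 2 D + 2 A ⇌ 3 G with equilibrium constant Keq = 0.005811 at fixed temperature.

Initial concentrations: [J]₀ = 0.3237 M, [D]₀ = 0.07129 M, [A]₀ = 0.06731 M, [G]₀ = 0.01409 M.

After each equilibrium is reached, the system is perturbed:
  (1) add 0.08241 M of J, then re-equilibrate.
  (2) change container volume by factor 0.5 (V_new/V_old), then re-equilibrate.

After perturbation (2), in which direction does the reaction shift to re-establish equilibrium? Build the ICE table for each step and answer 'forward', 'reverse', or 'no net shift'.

Direction: forward

Q₀ = 3.582 vs Keq = 0.005811 ⇒ Q>K, reverse
Step 1:
                   J          D          A          G
  init        0.3237    0.07129    0.06731    0.01409
  Δ           0.0121   0.008067   0.008067    -0.0121
  eq          0.3358    0.07936    0.07538   0.001989
  solve Keq expr → x = -0.004034; check Q = 0.005811
Then add 0.08241 M of J.
Step 2:
                   J          D          A          G
  init        0.4182    0.07936    0.07538   0.001989
  Δ       -4.7200e-04 -3.1467e-04 -3.1467e-04 4.7200e-04
  eq          0.4177    0.07904    0.07506   0.002461
  solve Keq expr → x = 1.5733e-04; check Q = 0.005811
Then change container volume by factor 0.5 (V_new/V_old).
Step 3:
                   J          D          A          G
  init        0.8355     0.1581     0.1501   0.004923
  Δ        -0.006892  -0.004595  -0.004595   0.006892
  eq          0.8286     0.1535     0.1455    0.01182
  solve Keq expr → x = 0.002297; check Q = 0.005811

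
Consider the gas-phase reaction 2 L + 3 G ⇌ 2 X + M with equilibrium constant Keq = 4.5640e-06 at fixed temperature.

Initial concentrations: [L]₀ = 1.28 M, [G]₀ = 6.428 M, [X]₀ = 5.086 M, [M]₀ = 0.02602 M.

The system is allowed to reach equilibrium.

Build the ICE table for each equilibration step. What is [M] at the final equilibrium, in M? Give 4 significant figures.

[M]_eq = 8.7966e-05 M

Q₀ = 0.001547 vs Keq = 4.5640e-06 ⇒ Q>K, reverse
Step 1:
                  L         G         X         M
  init         1.28     6.428     5.086   0.02602
  Δ         0.05186    0.0778  -0.05186  -0.02593
  eq          1.332     6.506     5.034 8.7966e-05
  solve Keq expr → x = -0.02593; check Q = 4.5640e-06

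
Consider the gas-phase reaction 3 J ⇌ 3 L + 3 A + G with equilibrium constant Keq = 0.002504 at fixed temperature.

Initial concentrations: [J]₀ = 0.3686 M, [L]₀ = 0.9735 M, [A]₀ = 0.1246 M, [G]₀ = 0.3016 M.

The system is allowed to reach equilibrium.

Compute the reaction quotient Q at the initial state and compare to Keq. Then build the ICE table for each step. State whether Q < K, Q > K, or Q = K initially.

Q₀ = 0.01075 vs Keq = 0.002504 ⇒ Q>K, reverse
Step 1:
                  J         L         A         G
  Initial    0.3686    0.9735    0.1246    0.3016
  Change    0.03602  -0.03602  -0.03602  -0.01201
  Equil      0.4046    0.9375   0.08858    0.2896
  solve Keq expr → x = -0.01201; check Q = 0.002504

Q₀ = 0.01075; Q > K (proceeds reverse)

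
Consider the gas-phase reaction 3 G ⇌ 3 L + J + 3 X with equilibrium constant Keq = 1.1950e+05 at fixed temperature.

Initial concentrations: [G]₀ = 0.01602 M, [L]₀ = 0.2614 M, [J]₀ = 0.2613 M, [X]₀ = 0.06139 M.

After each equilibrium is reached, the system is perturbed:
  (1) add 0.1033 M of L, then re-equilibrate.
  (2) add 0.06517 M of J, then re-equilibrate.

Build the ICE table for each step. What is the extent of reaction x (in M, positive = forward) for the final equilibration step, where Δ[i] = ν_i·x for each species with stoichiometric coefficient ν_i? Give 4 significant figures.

x = -9.5882e-06 M

Q₀ = 0.2626 vs Keq = 1.1950e+05 ⇒ Q<K, forward
Step 1:
                    G           L           J           X
  Initial     0.01602      0.2614      0.2613     0.06139
  Change     -0.01574     0.01574    0.005247     0.01574
  Equil    2.7929e-04      0.2771      0.2665     0.07713
  solve Keq expr → x = 0.005247; check Q = 1.1950e+05
Then add 0.1033 M of L.
Step 2:
                    G           L           J           X
  Initial  2.7929e-04      0.3804      0.2665     0.07713
  Change   1.0347e-04 -1.0347e-04 -3.4489e-05 -1.0347e-04
  Equil    3.8276e-04      0.3803      0.2665     0.07703
  solve Keq expr → x = -3.4489e-05; check Q = 1.1950e+05
Then add 0.06517 M of J.
Step 3:
                    G           L           J           X
  Initial  3.8276e-04      0.3803      0.3317     0.07703
  Change   2.8765e-05 -2.8765e-05 -9.5882e-06 -2.8765e-05
  Equil    4.1153e-04      0.3803      0.3317       0.077
  solve Keq expr → x = -9.5882e-06; check Q = 1.1950e+05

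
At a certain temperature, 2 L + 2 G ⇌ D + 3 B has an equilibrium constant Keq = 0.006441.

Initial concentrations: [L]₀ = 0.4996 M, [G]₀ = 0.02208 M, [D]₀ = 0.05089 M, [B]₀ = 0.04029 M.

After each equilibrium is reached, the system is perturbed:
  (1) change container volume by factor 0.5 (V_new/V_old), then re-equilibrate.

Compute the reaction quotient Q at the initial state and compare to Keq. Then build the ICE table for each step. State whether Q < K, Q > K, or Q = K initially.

Q₀ = 0.02735 vs Keq = 0.006441 ⇒ Q>K, reverse
Step 1:
                    L           G           D           B
  I            0.4996     0.02208     0.05089     0.04029
  C           0.00653     0.00653   -0.003265   -0.009795
  E            0.5061     0.02861     0.04762     0.03049
  solve Keq expr → x = -0.003265; check Q = 0.006441
Then change container volume by factor 0.5 (V_new/V_old).
Step 2:
                    L           G           D           B
  I             1.012     0.05722     0.09525     0.06099
  C                 0           0           0           0
  E             1.012     0.05722     0.09525     0.06099
  solve Keq expr → x = 0; check Q = 0.006441

Q₀ = 0.02735; Q > K (proceeds reverse)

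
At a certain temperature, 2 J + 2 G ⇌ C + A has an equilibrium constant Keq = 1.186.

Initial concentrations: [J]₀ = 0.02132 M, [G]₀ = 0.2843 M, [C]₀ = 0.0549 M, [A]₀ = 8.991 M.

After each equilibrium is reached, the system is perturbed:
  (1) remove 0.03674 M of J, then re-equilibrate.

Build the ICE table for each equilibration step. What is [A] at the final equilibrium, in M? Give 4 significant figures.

[A]_eq = 8.936 M

Q₀ = 1.3435e+04 vs Keq = 1.186 ⇒ Q>K, reverse
Step 1:
                   J          G          C          A
  I          0.02132     0.2843     0.0549      8.991
  C           0.1091     0.1091   -0.05455   -0.05455
  E           0.1304     0.3934 3.4937e-04      8.936
  solve Keq expr → x = -0.05455; check Q = 1.186
Then remove 0.03674 M of J.
Step 2:
                   J          G          C          A
  I          0.09368     0.3934 3.4937e-04      8.936
  C       3.3502e-04 3.3502e-04 -1.6751e-04 -1.6751e-04
  E          0.09402     0.3937 1.8186e-04      8.936
  solve Keq expr → x = -1.6751e-04; check Q = 1.186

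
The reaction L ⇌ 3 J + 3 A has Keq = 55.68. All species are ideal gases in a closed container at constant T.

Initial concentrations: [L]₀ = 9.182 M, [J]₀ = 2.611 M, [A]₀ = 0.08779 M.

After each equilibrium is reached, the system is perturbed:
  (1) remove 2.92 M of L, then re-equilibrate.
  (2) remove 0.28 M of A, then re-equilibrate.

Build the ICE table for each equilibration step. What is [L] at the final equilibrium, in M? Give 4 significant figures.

[L]_eq = 5.678 M

Q₀ = 0.001312 vs Keq = 55.68 ⇒ Q<K, forward
Step 1:
                  L         J         A
  I           9.182     2.611   0.08779
  C         -0.5731     1.719     1.719
  E           8.609      4.33     1.807
  solve Keq expr → x = 0.5731; check Q = 55.68
Then remove 2.92 M of L.
Step 2:
                  L         J         A
  I           5.689      4.33     1.807
  C         0.05512   -0.1653   -0.1653
  E           5.744     4.165     1.642
  solve Keq expr → x = -0.05512; check Q = 55.68
Then remove 0.28 M of A.
Step 3:
                  L         J         A
  I           5.744     4.165     1.362
  C        -0.06635    0.1991    0.1991
  E           5.678     4.364     1.561
  solve Keq expr → x = 0.06635; check Q = 55.68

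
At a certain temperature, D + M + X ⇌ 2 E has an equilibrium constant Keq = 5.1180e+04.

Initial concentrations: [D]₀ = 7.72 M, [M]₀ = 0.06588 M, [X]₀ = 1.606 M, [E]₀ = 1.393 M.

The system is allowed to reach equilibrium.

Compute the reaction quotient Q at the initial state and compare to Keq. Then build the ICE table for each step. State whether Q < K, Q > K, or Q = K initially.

Q₀ = 2.376 vs Keq = 5.1180e+04 ⇒ Q<K, forward
Step 1:
                    D           M           X           E
  Initial        7.72     0.06588       1.606       1.393
  Change     -0.06588    -0.06588    -0.06588      0.1318
  Equil         7.654  3.8534e-06        1.54       1.525
  solve Keq expr → x = 0.06588; check Q = 5.1180e+04

Q₀ = 2.376; Q < K (proceeds forward)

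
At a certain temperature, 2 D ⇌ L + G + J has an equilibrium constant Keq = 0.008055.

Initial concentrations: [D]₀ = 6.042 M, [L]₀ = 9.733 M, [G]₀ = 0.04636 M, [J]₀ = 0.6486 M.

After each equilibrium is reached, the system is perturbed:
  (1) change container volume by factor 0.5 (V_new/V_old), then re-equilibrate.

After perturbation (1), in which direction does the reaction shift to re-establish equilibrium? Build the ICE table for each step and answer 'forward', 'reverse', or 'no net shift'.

Q₀ = 0.008017 vs Keq = 0.008055 ⇒ Q<K, forward
Step 1:
                    D           L           G           J
  Initial       6.042       9.733     0.04636      0.6486
  Change  -3.9807e-04  1.9903e-04  1.9903e-04  1.9903e-04
  Equil         6.042       9.733     0.04656      0.6488
  solve Keq expr → x = 1.9903e-04; check Q = 0.008055
Then change container volume by factor 0.5 (V_new/V_old).
Step 2:
                    D           L           G           J
  Initial       12.08       19.47     0.09312       1.298
  Change      0.08821     -0.0441     -0.0441     -0.0441
  Equil         12.17       19.42     0.04901       1.253
  solve Keq expr → x = -0.0441; check Q = 0.008055

Direction: reverse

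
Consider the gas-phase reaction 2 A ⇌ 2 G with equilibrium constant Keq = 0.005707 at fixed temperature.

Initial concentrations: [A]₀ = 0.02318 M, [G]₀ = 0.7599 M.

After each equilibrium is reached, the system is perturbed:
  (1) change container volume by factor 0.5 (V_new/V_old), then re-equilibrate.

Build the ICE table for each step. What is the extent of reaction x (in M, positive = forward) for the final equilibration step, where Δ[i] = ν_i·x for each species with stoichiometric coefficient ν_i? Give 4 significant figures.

Q₀ = 1075 vs Keq = 0.005707 ⇒ Q>K, reverse
Step 1:
                   A          G
  Initial    0.02318     0.7599
  Change      0.7049    -0.7049
  Equil       0.7281      0.055
  solve Keq expr → x = -0.3524; check Q = 0.005707
Then change container volume by factor 0.5 (V_new/V_old).
Step 2:
                   A          G
  Initial      1.456       0.11
  Change           0          0
  Equil        1.456       0.11
  solve Keq expr → x = 0; check Q = 0.005707

x = 0 M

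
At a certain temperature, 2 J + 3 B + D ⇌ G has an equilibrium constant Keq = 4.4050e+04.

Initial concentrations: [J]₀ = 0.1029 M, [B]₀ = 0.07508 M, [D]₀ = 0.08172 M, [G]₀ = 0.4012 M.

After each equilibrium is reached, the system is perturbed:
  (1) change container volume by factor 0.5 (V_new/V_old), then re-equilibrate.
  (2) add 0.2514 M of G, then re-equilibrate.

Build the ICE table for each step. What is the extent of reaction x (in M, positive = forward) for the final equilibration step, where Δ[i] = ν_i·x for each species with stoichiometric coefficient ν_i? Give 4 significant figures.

Q₀ = 1.0955e+06 vs Keq = 4.4050e+04 ⇒ Q>K, reverse
Step 1:
                   J          B          D          G
  init        0.1029    0.07508    0.08172     0.4012
  Δ          0.05026    0.07538    0.02513   -0.02513
  eq          0.1532     0.1505     0.1068     0.3761
  solve Keq expr → x = -0.02513; check Q = 4.4050e+04
Then change container volume by factor 0.5 (V_new/V_old).
Step 2:
                   J          B          D          G
  init        0.3063     0.3009     0.2137     0.7521
  Δ          -0.1062    -0.1593   -0.05309    0.05309
  eq          0.2001     0.1416     0.1606     0.8052
  solve Keq expr → x = 0.05309; check Q = 4.4050e+04
Then add 0.2514 M of G.
Step 3:
                   J          B          D          G
  init        0.2001     0.1416     0.1606      1.057
  Δ          0.00615   0.009225   0.003075  -0.003075
  eq          0.2063     0.1509     0.1637      1.054
  solve Keq expr → x = -0.003075; check Q = 4.4050e+04

x = -0.003075 M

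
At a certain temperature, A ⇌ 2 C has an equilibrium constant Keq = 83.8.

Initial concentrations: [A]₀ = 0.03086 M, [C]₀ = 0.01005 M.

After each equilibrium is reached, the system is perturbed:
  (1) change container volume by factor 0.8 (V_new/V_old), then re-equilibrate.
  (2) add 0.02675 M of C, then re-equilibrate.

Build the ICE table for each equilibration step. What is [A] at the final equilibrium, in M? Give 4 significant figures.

Q₀ = 0.003273 vs Keq = 83.8 ⇒ Q<K, forward
Step 1:
                  A         C
  I         0.03086   0.01005
  C         -0.0308    0.0616
  E       6.1257e-05   0.07165
  solve Keq expr → x = 0.0308; check Q = 83.8
Then change container volume by factor 0.8 (V_new/V_old).
Step 2:
                  A         C
  I       7.6572e-05   0.08956
  C       1.9061e-05 -3.8123e-05
  E       9.5633e-05   0.08952
  solve Keq expr → x = -1.9061e-05; check Q = 83.8
Then add 0.02675 M of C.
Step 3:
                  A         C
  I       9.5633e-05    0.1163
  C       6.5329e-05 -1.3066e-04
  E       1.6096e-04    0.1161
  solve Keq expr → x = -6.5329e-05; check Q = 83.8

[A]_eq = 1.6096e-04 M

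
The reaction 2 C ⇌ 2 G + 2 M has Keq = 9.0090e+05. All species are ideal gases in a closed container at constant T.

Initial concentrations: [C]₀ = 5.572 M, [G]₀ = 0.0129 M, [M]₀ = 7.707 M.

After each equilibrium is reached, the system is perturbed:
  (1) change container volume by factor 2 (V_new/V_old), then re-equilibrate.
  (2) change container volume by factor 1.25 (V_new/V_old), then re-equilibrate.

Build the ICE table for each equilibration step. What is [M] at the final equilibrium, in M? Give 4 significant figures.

[M]_eq = 5.299 M

Q₀ = 3.1837e-04 vs Keq = 9.0090e+05 ⇒ Q<K, forward
Step 1:
                   C          G          M
  Initial      5.572     0.0129      7.707
  Change      -5.495      5.495      5.495
  Equil      0.07662      5.508       13.2
  solve Keq expr → x = 2.748; check Q = 9.0090e+05
Then change container volume by factor 2 (V_new/V_old).
Step 2:
                   C          G          M
  Initial    0.03831      2.754      6.601
  Change    -0.01897    0.01897    0.01897
  Equil      0.01934      2.773       6.62
  solve Keq expr → x = 0.009484; check Q = 9.0090e+05
Then change container volume by factor 1.25 (V_new/V_old).
Step 3:
                   C          G          M
  Initial    0.01547      2.218      5.296
  Change    -0.00307    0.00307    0.00307
  Equil       0.0124      2.222      5.299
  solve Keq expr → x = 0.001535; check Q = 9.0090e+05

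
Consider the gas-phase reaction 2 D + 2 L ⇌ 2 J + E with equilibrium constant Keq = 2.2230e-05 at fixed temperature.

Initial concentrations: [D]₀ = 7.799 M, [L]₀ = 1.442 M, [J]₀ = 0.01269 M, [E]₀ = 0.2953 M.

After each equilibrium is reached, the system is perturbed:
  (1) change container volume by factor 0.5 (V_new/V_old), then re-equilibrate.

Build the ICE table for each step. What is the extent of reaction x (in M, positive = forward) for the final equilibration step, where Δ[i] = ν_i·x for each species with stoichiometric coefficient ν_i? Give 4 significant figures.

x = 0.03006 M

Q₀ = 3.7599e-07 vs Keq = 2.2230e-05 ⇒ Q<K, forward
Step 1:
                    D           L           J           E
  init          7.799       1.442     0.01269      0.2953
  Δ          -0.07378    -0.07378     0.07378     0.03689
  eq            7.725       1.368     0.08647      0.3322
  solve Keq expr → x = 0.03689; check Q = 2.2230e-05
Then change container volume by factor 0.5 (V_new/V_old).
Step 2:
                    D           L           J           E
  init          15.45       2.736      0.1729      0.6644
  Δ          -0.06011    -0.06011     0.06011     0.03006
  eq            15.39       2.676       0.233      0.6944
  solve Keq expr → x = 0.03006; check Q = 2.2230e-05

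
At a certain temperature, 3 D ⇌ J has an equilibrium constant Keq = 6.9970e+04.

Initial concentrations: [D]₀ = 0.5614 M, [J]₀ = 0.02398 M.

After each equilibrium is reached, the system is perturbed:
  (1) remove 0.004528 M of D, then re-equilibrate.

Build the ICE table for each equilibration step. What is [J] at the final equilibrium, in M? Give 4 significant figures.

Q₀ = 0.1355 vs Keq = 6.9970e+04 ⇒ Q<K, forward
Step 1:
                    D           J
  Initial      0.5614     0.02398
  Change      -0.5471      0.1824
  Equil       0.01434      0.2063
  solve Keq expr → x = 0.1824; check Q = 6.9970e+04
Then remove 0.004528 M of D.
Step 2:
                    D           J
  Initial    0.009812      0.2063
  Change     0.004493   -0.001498
  Equil       0.01431      0.2048
  solve Keq expr → x = -0.001498; check Q = 6.9970e+04

[J]_eq = 0.2048 M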